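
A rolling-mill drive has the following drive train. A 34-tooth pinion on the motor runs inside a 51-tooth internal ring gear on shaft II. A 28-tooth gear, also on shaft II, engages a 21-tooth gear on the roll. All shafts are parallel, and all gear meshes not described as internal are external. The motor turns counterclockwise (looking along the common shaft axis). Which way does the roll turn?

clockwise

the motor → shaft II: internal mesh, same direction → CCW.
shaft II → the roll: external mesh, 1 reversal → CW.
1 reversal in total — an odd number — so the roll turns opposite to the motor.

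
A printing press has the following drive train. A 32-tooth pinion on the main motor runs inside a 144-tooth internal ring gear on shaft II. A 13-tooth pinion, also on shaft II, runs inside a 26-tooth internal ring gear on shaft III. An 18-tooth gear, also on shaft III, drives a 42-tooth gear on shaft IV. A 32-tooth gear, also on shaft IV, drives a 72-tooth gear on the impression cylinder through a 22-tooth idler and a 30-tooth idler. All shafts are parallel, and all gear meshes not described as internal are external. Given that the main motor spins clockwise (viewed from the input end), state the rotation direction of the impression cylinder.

the main motor → shaft II: internal mesh, same direction → CW.
shaft II → shaft III: internal mesh, same direction → CW.
shaft III → shaft IV: external mesh, 1 reversal → CCW.
shaft IV → the impression cylinder: driver → idler → idler → driven is 3 external meshes, 3 reversals → CW.
4 reversals in total — an even number — so the impression cylinder turns the same way as the main motor.

clockwise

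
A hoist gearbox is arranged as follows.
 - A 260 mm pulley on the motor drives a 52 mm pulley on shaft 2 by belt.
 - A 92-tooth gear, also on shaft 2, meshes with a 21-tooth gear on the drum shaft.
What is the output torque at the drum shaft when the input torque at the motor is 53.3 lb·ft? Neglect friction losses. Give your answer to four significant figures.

2.433 lb·ft

After the belt (52/260): 53.3 × 0.2 = 10.66 lb·ft
After the gear mesh (21/92): 10.66 × 0.22826 = 2.4333 lb·ft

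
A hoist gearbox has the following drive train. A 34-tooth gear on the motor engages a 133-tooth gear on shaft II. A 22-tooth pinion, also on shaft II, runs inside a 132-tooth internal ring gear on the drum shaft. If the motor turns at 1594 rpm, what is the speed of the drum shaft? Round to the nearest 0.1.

67.9 rpm

gear mesh 133/34 = 3.9118 → 1594/3.9118 = 407.49 rpm
internal gear 132/22 = 6 → 407.49/6 = 67.915 rpm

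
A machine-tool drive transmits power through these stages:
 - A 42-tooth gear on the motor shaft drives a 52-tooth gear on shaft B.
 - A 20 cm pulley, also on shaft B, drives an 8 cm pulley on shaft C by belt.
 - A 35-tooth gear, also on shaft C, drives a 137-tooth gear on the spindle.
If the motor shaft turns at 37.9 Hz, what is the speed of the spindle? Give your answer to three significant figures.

Gear mesh: ratio = 52/42 = 1.2381, so shaft B turns at 37.9 / 1.2381 = 30.612 Hz.
Belt: ratio = 8/20 = 0.4, so shaft C turns at 30.612 / 0.4 = 76.529 Hz.
Gear mesh: ratio = 137/35 = 3.9143, so the spindle turns at 76.529 / 3.9143 = 19.551 Hz.

19.6 Hz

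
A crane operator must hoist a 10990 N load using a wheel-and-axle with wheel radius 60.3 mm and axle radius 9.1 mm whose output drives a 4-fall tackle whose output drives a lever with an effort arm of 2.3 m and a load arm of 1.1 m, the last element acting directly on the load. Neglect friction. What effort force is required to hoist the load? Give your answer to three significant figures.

Wheel-and-axle MA = R/r = 60.3/9.1 = 6.6264.
Block-and-tackle MA = number of supporting rope parts = 4.
Lever MA = effort arm / load arm = 2.3/1.1 = 2.0909.
Combined ideal MA = 6.6264 × 4 × 2.0909 = 55.421.
Effort = load / MA = 10990 / 55.421 = 198.3 N.

198 N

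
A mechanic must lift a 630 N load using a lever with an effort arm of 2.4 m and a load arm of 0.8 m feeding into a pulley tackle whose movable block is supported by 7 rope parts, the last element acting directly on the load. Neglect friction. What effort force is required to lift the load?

Lever MA = effort arm / load arm = 2.4/0.8 = 3.
Block-and-tackle MA = number of supporting rope parts = 7.
Combined ideal MA = 3 × 7 = 21.
Effort = load / MA = 630 / 21 = 30 N.

30 N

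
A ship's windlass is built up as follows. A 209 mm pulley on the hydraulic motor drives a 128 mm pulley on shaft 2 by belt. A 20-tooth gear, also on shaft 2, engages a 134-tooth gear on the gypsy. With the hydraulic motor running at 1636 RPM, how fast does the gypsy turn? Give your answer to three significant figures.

the hydraulic motor → shaft 2 (belt, 128/209): 1636 ÷ 0.61244 = 2671.3 RPM
shaft 2 → the gypsy (gear mesh, 134/20): 2671.3 ÷ 6.7 = 398.7 RPM

399 RPM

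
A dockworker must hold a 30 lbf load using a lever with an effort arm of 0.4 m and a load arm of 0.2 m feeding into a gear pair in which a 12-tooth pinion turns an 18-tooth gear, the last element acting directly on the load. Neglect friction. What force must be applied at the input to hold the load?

Lever MA = effort arm / load arm = 0.4/0.2 = 2.
Gear pair MA = 18/12 = 1.5.
Combined ideal MA = 2 × 1.5 = 3.
Effort = load / MA = 30 / 3 = 10 lbf.

10 lbf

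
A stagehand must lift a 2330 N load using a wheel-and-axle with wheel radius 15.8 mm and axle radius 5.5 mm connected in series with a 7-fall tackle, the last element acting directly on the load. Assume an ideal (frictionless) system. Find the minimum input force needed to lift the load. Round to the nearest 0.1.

115.9 N

Wheel-and-axle MA = R/r = 15.8/5.5 = 2.8727.
Block-and-tackle MA = number of supporting rope parts = 7.
Combined ideal MA = 2.8727 × 7 = 20.109.
Effort = load / MA = 2330 / 20.109 = 115.87 N.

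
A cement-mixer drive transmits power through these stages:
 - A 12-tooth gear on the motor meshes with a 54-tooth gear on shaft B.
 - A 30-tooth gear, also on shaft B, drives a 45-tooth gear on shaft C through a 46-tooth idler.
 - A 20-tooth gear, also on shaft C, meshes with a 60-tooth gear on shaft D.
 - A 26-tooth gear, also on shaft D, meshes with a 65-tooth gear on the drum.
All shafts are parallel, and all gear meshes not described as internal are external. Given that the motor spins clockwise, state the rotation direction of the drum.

counterclockwise

the motor → shaft B: external mesh, 1 reversal → CCW.
shaft B → shaft C: driver → idler → driven is 2 external meshes, 2 reversals → CCW.
shaft C → shaft D: external mesh, 1 reversal → CW.
shaft D → the drum: external mesh, 1 reversal → CCW.
5 reversals in total — an odd number — so the drum turns opposite to the motor.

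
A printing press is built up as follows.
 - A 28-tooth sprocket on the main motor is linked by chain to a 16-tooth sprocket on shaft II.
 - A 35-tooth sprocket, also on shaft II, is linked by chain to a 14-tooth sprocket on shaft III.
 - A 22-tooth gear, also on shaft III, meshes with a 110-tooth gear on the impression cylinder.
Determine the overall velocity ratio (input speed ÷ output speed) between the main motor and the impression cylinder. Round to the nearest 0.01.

Each stage contributes driven/driver: chain 16/28 = 0.57143, chain 14/35 = 0.4, gear mesh 110/22 = 5.
Overall: 0.57143 × 0.4 × 5 = 1.1429.

1.14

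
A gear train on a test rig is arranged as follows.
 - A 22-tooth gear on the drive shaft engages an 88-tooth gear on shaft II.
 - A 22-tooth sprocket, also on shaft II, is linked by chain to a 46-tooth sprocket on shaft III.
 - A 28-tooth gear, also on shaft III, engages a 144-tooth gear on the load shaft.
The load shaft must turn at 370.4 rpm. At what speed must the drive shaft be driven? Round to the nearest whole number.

Overall ratio R = 4 × 2.0909 × 5.1429 = 43.013.
Required input speed = output speed × R = 370.4 × 43.013 = 15932 rpm.

15932 rpm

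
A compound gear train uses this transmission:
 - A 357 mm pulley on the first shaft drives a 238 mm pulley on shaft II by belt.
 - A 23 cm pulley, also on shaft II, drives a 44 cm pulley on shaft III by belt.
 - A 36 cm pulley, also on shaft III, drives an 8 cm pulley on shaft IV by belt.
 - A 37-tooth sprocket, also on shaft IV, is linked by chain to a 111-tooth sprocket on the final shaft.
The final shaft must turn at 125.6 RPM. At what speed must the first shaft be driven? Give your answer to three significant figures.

Overall ratio R = 0.66667 × 1.913 × 0.22222 × 3 = 0.85024.
Required input speed = output speed × R = 125.6 × 0.85024 = 106.79 RPM.

107 RPM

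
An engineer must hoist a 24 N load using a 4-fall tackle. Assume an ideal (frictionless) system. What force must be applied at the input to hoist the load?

6 N

Block-and-tackle MA = number of supporting rope parts = 4.
Effort = load / MA = 24 / 4 = 6 N.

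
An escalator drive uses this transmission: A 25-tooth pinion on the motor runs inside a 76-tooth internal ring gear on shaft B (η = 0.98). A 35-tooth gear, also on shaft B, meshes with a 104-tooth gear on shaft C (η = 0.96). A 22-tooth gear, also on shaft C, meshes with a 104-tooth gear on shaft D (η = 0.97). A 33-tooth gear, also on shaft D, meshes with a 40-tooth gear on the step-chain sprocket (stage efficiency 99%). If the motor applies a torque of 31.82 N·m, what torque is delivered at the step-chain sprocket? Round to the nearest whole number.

Internal gear: ratio = 76/25 = 3.04; torque at shaft B = 31.82 × 3.04 × 0.98 = 94.798 N·m.
Gear mesh: ratio = 104/35 = 2.9714; torque at shaft C = 94.798 × 2.9714 × 0.96 = 270.42 N·m.
Gear mesh: ratio = 104/22 = 4.7273; torque at shaft D = 270.42 × 4.7273 × 0.97 = 1240 N·m.
Gear mesh: ratio = 40/33 = 1.2121; torque at the step-chain sprocket = 1240 × 1.2121 × 0.99 = 1488 N·m.

1488 N·m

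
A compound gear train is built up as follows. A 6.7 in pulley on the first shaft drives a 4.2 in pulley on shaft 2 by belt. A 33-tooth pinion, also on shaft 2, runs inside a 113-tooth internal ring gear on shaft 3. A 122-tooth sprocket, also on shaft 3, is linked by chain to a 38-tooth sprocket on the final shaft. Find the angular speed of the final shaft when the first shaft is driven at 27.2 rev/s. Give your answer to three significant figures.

the first shaft → shaft 2 (belt, 4.2/6.7): 27.2 ÷ 0.62687 = 43.39 rev/s
shaft 2 → shaft 3 (internal gear, 113/33): 43.39 ÷ 3.4242 = 12.672 rev/s
shaft 3 → the final shaft (chain, 38/122): 12.672 ÷ 0.31148 = 40.682 rev/s

40.7 rev/s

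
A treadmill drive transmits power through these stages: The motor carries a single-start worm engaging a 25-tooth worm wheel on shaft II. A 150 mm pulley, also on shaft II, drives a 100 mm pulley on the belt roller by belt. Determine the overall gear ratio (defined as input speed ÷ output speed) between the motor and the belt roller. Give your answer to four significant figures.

Each stage contributes driven/driver: worm 25/1 = 25, belt 100/150 = 0.66667.
Overall: 25 × 0.66667 = 16.667.

16.67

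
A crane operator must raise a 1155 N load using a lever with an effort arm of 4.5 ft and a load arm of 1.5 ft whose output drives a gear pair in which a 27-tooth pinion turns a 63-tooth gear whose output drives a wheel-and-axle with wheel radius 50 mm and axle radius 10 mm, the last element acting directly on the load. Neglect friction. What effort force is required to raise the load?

Lever MA = effort arm / load arm = 4.5/1.5 = 3.
Gear pair MA = 63/27 = 2.3333.
Wheel-and-axle MA = R/r = 50/10 = 5.
Combined ideal MA = 3 × 2.3333 × 5 = 35.
Effort = load / MA = 1155 / 35 = 33 N.

33 N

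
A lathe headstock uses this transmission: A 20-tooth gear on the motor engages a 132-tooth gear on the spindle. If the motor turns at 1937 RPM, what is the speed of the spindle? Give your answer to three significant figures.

293 RPM

the motor → the spindle (gear mesh, 132/20): 1937 ÷ 6.6 = 293.48 RPM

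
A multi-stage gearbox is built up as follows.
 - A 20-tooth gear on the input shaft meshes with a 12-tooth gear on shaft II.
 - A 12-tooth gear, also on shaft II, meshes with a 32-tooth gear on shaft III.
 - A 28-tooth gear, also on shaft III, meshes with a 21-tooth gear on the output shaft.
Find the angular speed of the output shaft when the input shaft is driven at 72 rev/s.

60 rev/s

the input shaft → shaft II (gear mesh, 12/20): 72 ÷ 0.6 = 120 rev/s
shaft II → shaft III (gear mesh, 32/12): 120 ÷ 2.6667 = 45 rev/s
shaft III → the output shaft (gear mesh, 21/28): 45 ÷ 0.75 = 60 rev/s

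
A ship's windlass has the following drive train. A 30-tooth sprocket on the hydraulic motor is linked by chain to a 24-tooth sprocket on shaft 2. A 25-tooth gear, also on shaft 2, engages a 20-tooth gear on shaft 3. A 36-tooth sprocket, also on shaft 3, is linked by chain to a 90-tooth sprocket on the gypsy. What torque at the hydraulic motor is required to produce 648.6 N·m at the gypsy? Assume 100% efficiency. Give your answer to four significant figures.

405.4 N·m

Overall ratio R = 0.8 × 0.8 × 2.5 = 1.6.
Input torque = output torque / R = 648.6 / 1.6 = 405.38 N·m.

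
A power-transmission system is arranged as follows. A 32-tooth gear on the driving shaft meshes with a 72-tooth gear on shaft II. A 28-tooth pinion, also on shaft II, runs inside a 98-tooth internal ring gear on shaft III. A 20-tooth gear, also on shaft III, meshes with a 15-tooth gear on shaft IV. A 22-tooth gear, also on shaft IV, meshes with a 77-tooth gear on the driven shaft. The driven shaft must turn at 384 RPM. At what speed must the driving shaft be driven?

Overall ratio R = 2.25 × 3.5 × 0.75 × 3.5 = 20.672.
Required input speed = output speed × R = 384 × 20.672 = 7938 RPM.

7938 RPM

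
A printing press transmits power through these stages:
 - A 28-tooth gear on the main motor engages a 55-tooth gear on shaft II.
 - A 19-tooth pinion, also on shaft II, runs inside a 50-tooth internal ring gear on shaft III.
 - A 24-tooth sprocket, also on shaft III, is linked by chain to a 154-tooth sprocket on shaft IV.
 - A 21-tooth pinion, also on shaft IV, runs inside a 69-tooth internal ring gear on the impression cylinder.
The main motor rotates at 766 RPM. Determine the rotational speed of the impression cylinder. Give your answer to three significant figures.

7.03 RPM

the main motor → shaft II (gear mesh, 55/28): 766 ÷ 1.9643 = 389.96 RPM
shaft II → shaft III (internal gear, 50/19): 389.96 ÷ 2.6316 = 148.19 RPM
shaft III → shaft IV (chain, 154/24): 148.19 ÷ 6.4167 = 23.094 RPM
shaft IV → the impression cylinder (internal gear, 69/21): 23.094 ÷ 3.2857 = 7.0286 RPM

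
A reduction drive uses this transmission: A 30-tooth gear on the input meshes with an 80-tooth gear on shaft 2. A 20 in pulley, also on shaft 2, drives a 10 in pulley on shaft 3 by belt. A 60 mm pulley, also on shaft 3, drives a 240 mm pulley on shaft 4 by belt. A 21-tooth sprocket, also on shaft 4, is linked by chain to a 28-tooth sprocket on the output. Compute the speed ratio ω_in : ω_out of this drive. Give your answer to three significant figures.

Each stage contributes driven/driver: gear mesh 80/30 = 2.6667, belt 10/20 = 0.5, belt 240/60 = 4, chain 28/21 = 1.3333.
Overall: 2.6667 × 0.5 × 4 × 1.3333 = 7.1111.

7.11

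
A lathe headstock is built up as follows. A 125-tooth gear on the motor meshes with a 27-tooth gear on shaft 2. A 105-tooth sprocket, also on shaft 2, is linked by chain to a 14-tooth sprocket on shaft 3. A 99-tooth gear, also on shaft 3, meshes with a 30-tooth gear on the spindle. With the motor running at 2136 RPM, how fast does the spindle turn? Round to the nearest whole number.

Gear mesh: ratio = 27/125 = 0.216, so shaft 2 turns at 2136 / 0.216 = 9888.9 RPM.
Chain: ratio = 14/105 = 0.13333, so shaft 3 turns at 9888.9 / 0.13333 = 74167 RPM.
Gear mesh: ratio = 30/99 = 0.30303, so the spindle turns at 74167 / 0.30303 = 244750 RPM.

244750 RPM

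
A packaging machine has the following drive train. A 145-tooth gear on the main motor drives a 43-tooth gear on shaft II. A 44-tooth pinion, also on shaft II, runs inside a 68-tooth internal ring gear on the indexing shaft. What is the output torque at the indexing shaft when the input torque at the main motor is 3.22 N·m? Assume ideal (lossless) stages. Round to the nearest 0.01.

1.48 N·m

gear mesh 43/145 = 0.29655 → τ = 3.22·0.29655 = 0.9549 N·m
internal gear 68/44 = 1.5455 → τ = 0.9549·1.5455 = 1.4757 N·m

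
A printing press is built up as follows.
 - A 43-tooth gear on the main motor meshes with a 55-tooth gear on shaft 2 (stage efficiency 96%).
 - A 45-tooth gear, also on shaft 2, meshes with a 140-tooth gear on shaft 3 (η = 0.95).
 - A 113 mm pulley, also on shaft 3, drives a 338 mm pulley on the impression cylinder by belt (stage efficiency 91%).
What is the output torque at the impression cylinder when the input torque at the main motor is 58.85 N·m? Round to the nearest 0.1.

581.3 N·m

gear mesh 55/43 = 1.2791 → τ = 58.85·1.2791·0.96 = 72.262 N·m
gear mesh 140/45 = 3.1111 → τ = 72.262·3.1111·0.95 = 213.58 N·m
belt 338/113 = 2.9912 → τ = 213.58·2.9912·0.91 = 581.34 N·m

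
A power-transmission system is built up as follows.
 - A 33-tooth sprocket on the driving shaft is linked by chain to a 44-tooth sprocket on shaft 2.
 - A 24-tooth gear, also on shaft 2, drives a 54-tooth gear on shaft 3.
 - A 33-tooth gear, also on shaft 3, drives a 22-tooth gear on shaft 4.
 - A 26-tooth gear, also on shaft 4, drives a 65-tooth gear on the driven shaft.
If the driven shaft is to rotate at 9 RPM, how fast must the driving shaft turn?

Overall ratio R = 1.3333 × 2.25 × 0.66667 × 2.5 = 5.
Required input speed = output speed × R = 9 × 5 = 45 RPM.

45 RPM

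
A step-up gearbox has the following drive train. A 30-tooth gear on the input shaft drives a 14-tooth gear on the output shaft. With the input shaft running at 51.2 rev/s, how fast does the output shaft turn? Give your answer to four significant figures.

gear mesh 14/30 = 0.46667 → 51.2/0.46667 = 109.71 rev/s

109.7 rev/s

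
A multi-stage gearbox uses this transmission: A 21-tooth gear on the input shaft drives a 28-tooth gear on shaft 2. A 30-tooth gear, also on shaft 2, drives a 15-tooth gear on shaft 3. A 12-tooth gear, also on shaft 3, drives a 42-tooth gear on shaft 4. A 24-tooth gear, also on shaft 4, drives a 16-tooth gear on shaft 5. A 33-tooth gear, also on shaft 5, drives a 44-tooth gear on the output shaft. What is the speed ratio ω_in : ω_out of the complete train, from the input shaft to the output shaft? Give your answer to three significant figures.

Each stage contributes driven/driver: gear mesh 28/21 = 1.3333, gear mesh 15/30 = 0.5, gear mesh 42/12 = 3.5, gear mesh 16/24 = 0.66667, gear mesh 44/33 = 1.3333.
Overall: 1.3333 × 0.5 × 3.5 × 0.66667 × 1.3333 = 2.0741.

2.07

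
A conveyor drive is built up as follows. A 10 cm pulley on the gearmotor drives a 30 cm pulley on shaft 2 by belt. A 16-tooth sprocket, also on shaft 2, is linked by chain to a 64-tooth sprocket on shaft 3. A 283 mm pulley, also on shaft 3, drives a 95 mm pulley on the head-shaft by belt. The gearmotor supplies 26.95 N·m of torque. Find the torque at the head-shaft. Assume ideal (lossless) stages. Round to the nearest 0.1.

108.6 N·m

belt 30/10 = 3 → τ = 26.95·3 = 80.85 N·m
chain 64/16 = 4 → τ = 80.85·4 = 323.4 N·m
belt 95/283 = 0.33569 → τ = 323.4·0.33569 = 108.56 N·m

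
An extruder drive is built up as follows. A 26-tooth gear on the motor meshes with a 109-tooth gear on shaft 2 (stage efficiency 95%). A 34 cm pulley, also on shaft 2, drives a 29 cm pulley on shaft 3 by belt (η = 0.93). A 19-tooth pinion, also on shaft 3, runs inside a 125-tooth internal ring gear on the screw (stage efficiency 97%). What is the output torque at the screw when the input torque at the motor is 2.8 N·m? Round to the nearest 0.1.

gear mesh 109/26 = 4.1923 → τ = 2.8·4.1923·0.95 = 11.152 N·m
belt 29/34 = 0.85294 → τ = 11.152·0.85294·0.93 = 8.8458 N·m
internal gear 125/19 = 6.5789 → τ = 8.8458·6.5789·0.97 = 56.45 N·m

56.5 N·m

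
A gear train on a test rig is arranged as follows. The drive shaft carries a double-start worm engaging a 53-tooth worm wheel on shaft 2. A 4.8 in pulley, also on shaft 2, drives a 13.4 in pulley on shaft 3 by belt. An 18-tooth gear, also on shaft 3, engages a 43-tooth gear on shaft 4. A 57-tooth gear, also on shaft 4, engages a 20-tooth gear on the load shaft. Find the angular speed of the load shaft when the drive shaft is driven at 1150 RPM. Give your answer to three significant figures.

18.5 RPM

Worm: ratio = 53/2 = 26.5, so shaft 2 turns at 1150 / 26.5 = 43.396 RPM.
Belt: ratio = 13.4/4.8 = 2.7917, so shaft 3 turns at 43.396 / 2.7917 = 15.545 RPM.
Gear mesh: ratio = 43/18 = 2.3889, so shaft 4 turns at 15.545 / 2.3889 = 6.5072 RPM.
Gear mesh: ratio = 20/57 = 0.35088, so the load shaft turns at 6.5072 / 0.35088 = 18.545 RPM.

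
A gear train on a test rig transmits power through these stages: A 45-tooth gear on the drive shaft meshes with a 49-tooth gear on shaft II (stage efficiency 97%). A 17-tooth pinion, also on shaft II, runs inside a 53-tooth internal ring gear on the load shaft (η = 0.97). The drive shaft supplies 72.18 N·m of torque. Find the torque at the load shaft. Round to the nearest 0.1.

230.6 N·m

After the gear mesh (49/45): 72.18 × 1.0889 × 0.97 = 76.238 N·m
After the internal gear (53/17): 76.238 × 3.1176 × 0.97 = 230.55 N·m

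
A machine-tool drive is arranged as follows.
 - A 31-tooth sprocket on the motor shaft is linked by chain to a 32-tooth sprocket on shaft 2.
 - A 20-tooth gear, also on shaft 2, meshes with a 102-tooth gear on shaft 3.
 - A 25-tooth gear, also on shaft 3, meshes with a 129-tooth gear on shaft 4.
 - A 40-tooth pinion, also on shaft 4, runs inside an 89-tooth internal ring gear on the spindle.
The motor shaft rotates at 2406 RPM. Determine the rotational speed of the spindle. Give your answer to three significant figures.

39.8 RPM

the motor shaft → shaft 2 (chain, 32/31): 2406 ÷ 1.0323 = 2330.8 RPM
shaft 2 → shaft 3 (gear mesh, 102/20): 2330.8 ÷ 5.1 = 457.02 RPM
shaft 3 → shaft 4 (gear mesh, 129/25): 457.02 ÷ 5.16 = 88.57 RPM
shaft 4 → the spindle (internal gear, 89/40): 88.57 ÷ 2.225 = 39.807 RPM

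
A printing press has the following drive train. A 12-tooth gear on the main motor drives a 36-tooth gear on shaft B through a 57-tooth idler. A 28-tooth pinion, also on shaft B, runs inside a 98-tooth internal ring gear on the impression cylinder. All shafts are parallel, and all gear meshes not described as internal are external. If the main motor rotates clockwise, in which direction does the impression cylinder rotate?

clockwise

the main motor → shaft B: driver → idler → driven is 2 external meshes, 2 reversals → CW.
shaft B → the impression cylinder: internal mesh, same direction → CW.
2 reversals in total — an even number — so the impression cylinder turns the same way as the main motor.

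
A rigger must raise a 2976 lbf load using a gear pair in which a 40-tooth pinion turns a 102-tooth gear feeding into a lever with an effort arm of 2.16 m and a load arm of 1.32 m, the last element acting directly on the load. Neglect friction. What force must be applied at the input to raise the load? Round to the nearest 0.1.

Gear pair MA = 102/40 = 2.55.
Lever MA = effort arm / load arm = 2.16/1.32 = 1.6364.
Combined ideal MA = 2.55 × 1.6364 = 4.1727.
Effort = load / MA = 2976 / 4.1727 = 713.2 lbf.

713.2 lbf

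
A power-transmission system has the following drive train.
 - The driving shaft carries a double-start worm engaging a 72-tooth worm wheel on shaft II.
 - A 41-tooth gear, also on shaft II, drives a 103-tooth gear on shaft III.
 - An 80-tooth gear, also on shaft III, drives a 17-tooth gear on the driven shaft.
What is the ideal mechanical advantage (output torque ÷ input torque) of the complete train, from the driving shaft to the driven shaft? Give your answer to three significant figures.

19.2

Each stage contributes driven/driver: worm 72/2 = 36, gear mesh 103/41 = 2.5122, gear mesh 17/80 = 0.2125.
Overall: 36 × 2.5122 × 0.2125 = 19.218.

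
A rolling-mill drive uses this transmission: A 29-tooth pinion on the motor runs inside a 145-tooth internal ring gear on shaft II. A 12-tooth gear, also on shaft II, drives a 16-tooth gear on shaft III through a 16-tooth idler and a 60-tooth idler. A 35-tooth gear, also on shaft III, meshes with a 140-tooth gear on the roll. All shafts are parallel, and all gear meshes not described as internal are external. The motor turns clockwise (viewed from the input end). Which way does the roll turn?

clockwise

the motor → shaft II: internal mesh, same direction → CW.
shaft II → shaft III: driver → idler → idler → driven is 3 external meshes, 3 reversals → CCW.
shaft III → the roll: external mesh, 1 reversal → CW.
4 reversals in total — an even number — so the roll turns the same way as the motor.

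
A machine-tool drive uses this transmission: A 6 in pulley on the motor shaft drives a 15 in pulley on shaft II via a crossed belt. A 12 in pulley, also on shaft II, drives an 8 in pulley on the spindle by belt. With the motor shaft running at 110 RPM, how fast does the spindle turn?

66 RPM

Belt: ratio = 15/6 = 2.5, so shaft II turns at 110 / 2.5 = 44 RPM.
Belt: ratio = 8/12 = 0.66667, so the spindle turns at 44 / 0.66667 = 66 RPM.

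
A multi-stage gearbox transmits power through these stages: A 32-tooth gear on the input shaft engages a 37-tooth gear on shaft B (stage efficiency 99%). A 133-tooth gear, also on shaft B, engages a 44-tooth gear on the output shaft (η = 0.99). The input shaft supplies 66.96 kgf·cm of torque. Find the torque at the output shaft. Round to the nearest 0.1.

gear mesh 37/32 = 1.1562 → τ = 66.96·1.1562·0.99 = 76.648 kgf·cm
gear mesh 44/133 = 0.33083 → τ = 76.648·0.33083·0.99 = 25.104 kgf·cm

25.1 kgf·cm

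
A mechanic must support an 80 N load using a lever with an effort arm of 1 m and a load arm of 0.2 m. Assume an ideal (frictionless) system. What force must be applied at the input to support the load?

16 N

Lever MA = effort arm / load arm = 1/0.2 = 5.
Effort = load / MA = 80 / 5 = 16 N.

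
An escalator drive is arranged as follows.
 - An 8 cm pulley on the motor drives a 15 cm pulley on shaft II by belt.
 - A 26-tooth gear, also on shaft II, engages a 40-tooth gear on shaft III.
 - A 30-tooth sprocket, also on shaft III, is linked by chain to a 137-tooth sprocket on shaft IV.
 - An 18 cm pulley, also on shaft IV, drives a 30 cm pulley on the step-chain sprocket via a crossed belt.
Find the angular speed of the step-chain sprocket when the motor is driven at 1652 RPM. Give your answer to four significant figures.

belt 15/8 = 1.875 → 1652/1.875 = 881.07 RPM
gear mesh 40/26 = 1.5385 → 881.07/1.5385 = 572.69 RPM
chain 137/30 = 4.5667 → 572.69/4.5667 = 125.41 RPM
belt 30/18 = 1.6667 → 125.41/1.6667 = 75.244 RPM

75.24 RPM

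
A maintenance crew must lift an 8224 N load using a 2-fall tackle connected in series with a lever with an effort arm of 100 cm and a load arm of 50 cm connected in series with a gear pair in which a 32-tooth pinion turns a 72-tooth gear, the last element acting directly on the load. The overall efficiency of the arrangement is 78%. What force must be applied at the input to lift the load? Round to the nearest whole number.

Block-and-tackle MA = number of supporting rope parts = 2.
Lever MA = effort arm / load arm = 100/50 = 2.
Gear pair MA = 72/32 = 2.25.
Combined ideal MA = 2 × 2 × 2.25 = 9.
Actual MA = 9 × 0.78 = 7.02.
Effort = load / actual MA = 8224 / 7.02 = 1171.5 N.

1172 N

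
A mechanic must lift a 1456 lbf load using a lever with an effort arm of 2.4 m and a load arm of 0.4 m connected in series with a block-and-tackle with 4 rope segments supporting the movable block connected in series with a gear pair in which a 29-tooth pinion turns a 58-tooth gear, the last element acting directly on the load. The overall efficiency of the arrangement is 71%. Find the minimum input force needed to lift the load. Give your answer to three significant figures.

Lever MA = effort arm / load arm = 2.4/0.4 = 6.
Block-and-tackle MA = number of supporting rope parts = 4.
Gear pair MA = 58/29 = 2.
Combined ideal MA = 6 × 4 × 2 = 48.
Actual MA = 48 × 0.71 = 34.08.
Effort = load / actual MA = 1456 / 34.08 = 42.723 lbf.

42.7 lbf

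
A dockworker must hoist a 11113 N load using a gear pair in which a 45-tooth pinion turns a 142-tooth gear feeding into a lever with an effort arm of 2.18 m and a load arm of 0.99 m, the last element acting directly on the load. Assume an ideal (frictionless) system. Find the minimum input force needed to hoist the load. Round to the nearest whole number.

Gear pair MA = 142/45 = 3.1556.
Lever MA = effort arm / load arm = 2.18/0.99 = 2.202.
Combined ideal MA = 3.1556 × 2.202 = 6.9486.
Effort = load / MA = 11113 / 6.9486 = 1599.3 N.

1599 N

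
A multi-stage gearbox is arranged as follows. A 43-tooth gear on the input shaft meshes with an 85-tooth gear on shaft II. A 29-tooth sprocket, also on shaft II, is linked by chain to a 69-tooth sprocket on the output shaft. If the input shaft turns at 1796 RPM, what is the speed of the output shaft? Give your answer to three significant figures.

382 RPM

the input shaft → shaft II (gear mesh, 85/43): 1796 ÷ 1.9767 = 908.56 RPM
shaft II → the output shaft (chain, 69/29): 908.56 ÷ 2.3793 = 381.86 RPM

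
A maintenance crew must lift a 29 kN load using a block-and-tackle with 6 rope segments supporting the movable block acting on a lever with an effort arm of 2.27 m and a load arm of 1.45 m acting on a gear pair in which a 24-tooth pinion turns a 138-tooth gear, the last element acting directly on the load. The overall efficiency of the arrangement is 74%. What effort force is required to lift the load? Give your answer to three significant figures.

Block-and-tackle MA = number of supporting rope parts = 6.
Lever MA = effort arm / load arm = 2.27/1.45 = 1.5655.
Gear pair MA = 138/24 = 5.75.
Combined ideal MA = 6 × 1.5655 × 5.75 = 54.01.
Actual MA = 54.01 × 0.74 = 39.968.
Effort = load / actual MA = 29 / 39.968 = 0.72559 kN.

0.726 kN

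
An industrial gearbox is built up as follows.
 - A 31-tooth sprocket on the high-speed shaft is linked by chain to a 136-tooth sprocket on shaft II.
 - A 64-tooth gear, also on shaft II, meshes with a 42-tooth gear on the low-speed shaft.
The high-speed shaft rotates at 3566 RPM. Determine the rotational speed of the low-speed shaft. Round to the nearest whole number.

Chain: ratio = 136/31 = 4.3871, so shaft II turns at 3566 / 4.3871 = 812.84 RPM.
Gear mesh: ratio = 42/64 = 0.65625, so the low-speed shaft turns at 812.84 / 0.65625 = 1238.6 RPM.

1239 RPM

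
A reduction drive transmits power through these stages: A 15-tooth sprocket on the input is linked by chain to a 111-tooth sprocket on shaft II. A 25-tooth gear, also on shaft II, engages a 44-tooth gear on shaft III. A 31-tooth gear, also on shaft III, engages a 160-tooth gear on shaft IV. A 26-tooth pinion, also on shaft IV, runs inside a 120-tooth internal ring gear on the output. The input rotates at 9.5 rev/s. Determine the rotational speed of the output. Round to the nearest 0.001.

Chain: ratio = 111/15 = 7.4, so shaft II turns at 9.5 / 7.4 = 1.2838 rev/s.
Gear mesh: ratio = 44/25 = 1.76, so shaft III turns at 1.2838 / 1.76 = 0.72942 rev/s.
Gear mesh: ratio = 160/31 = 5.1613, so shaft IV turns at 0.72942 / 5.1613 = 0.14133 rev/s.
Internal gear: ratio = 120/26 = 4.6154, so the output turns at 0.14133 / 4.6154 = 0.030621 rev/s.

0.031 rev/s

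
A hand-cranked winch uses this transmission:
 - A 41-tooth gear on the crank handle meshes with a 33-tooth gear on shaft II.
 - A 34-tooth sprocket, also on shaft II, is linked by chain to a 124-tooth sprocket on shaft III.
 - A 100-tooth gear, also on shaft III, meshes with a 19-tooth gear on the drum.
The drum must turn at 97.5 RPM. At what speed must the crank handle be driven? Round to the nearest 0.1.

Overall ratio R = 0.80488 × 3.6471 × 0.19 = 0.55773.
Required input speed = output speed × R = 97.5 × 0.55773 = 54.379 RPM.

54.4 RPM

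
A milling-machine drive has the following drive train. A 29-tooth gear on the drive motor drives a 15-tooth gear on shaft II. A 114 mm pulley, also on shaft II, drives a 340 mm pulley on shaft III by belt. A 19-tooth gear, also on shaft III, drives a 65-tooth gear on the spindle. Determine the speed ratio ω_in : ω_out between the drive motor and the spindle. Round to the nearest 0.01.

Each stage contributes driven/driver: gear mesh 15/29 = 0.51724, belt 340/114 = 2.9825, gear mesh 65/19 = 3.4211.
Overall: 0.51724 × 2.9825 × 3.4211 = 5.2775.

5.28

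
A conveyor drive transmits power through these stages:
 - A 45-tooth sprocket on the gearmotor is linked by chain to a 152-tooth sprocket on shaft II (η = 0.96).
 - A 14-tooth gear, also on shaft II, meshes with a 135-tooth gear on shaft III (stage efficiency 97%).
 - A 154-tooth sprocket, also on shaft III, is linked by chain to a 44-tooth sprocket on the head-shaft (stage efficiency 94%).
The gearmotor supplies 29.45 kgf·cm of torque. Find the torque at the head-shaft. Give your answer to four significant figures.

chain 152/45 = 3.3778 → τ = 29.45·3.3778·0.96 = 95.497 kgf·cm
gear mesh 135/14 = 9.6429 → τ = 95.497·9.6429·0.97 = 893.23 kgf·cm
chain 44/154 = 0.28571 → τ = 893.23·0.28571·0.94 = 239.9 kgf·cm

239.9 kgf·cm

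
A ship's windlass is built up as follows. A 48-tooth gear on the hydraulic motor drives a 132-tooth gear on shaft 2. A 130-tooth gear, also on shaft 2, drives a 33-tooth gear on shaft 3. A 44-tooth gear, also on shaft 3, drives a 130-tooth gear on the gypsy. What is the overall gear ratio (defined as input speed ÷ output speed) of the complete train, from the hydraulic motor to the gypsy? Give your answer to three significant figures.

2.06

Each stage contributes driven/driver: gear mesh 132/48 = 2.75, gear mesh 33/130 = 0.25385, gear mesh 130/44 = 2.9545.
Overall: 2.75 × 0.25385 × 2.9545 = 2.0625.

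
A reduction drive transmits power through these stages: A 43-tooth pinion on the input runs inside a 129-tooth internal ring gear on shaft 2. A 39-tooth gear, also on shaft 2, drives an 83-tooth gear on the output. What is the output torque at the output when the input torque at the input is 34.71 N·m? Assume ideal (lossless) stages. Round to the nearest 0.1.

221.6 N·m

internal gear 129/43 = 3 → τ = 34.71·3 = 104.13 N·m
gear mesh 83/39 = 2.1282 → τ = 104.13·2.1282 = 221.61 N·m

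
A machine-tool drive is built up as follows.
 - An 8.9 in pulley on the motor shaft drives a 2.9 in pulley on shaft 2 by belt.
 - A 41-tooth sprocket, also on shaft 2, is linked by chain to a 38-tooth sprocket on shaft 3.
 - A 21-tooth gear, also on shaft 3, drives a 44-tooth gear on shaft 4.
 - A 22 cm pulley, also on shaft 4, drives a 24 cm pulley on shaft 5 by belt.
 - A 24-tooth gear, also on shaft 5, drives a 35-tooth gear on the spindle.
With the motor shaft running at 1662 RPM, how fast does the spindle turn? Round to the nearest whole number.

1651 RPM

belt 2.9/8.9 = 0.32584 → 1662/0.32584 = 5100.6 RPM
chain 38/41 = 0.92683 → 5100.6/0.92683 = 5503.3 RPM
gear mesh 44/21 = 2.0952 → 5503.3/2.0952 = 2626.6 RPM
belt 24/22 = 1.0909 → 2626.6/1.0909 = 2407.7 RPM
gear mesh 35/24 = 1.4583 → 2407.7/1.4583 = 1651 RPM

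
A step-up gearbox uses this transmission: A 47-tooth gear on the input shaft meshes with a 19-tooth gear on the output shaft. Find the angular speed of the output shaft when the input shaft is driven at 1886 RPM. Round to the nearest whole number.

4665 RPM

gear mesh 19/47 = 0.40426 → 1886/0.40426 = 4665.4 RPM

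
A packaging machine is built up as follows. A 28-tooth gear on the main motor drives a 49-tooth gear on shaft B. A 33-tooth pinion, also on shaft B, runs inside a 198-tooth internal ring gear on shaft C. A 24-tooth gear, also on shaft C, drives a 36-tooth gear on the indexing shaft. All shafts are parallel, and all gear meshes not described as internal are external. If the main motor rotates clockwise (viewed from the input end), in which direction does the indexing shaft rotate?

the main motor → shaft B: external mesh, 1 reversal → CCW.
shaft B → shaft C: internal mesh, same direction → CCW.
shaft C → the indexing shaft: external mesh, 1 reversal → CW.
2 reversals in total — an even number — so the indexing shaft turns the same way as the main motor.

clockwise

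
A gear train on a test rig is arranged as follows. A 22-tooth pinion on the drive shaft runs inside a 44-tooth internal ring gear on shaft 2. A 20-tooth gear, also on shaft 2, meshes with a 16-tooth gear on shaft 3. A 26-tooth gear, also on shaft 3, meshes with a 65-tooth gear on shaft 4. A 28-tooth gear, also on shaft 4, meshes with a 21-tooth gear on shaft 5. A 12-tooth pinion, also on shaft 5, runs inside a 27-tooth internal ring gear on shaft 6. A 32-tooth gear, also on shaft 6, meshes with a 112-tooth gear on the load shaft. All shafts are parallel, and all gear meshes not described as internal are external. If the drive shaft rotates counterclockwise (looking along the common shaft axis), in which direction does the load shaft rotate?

counterclockwise

the drive shaft → shaft 2: internal mesh, same direction → CCW.
shaft 2 → shaft 3: external mesh, 1 reversal → CW.
shaft 3 → shaft 4: external mesh, 1 reversal → CCW.
shaft 4 → shaft 5: external mesh, 1 reversal → CW.
shaft 5 → shaft 6: internal mesh, same direction → CW.
shaft 6 → the load shaft: external mesh, 1 reversal → CCW.
4 reversals in total — an even number — so the load shaft turns the same way as the drive shaft.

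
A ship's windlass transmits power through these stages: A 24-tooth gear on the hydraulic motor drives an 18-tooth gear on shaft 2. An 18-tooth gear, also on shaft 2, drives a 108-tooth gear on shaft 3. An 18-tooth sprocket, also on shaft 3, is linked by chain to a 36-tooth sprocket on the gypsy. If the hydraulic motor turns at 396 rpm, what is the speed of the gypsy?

44 rpm

gear mesh 18/24 = 0.75 → 396/0.75 = 528 rpm
gear mesh 108/18 = 6 → 528/6 = 88 rpm
chain 36/18 = 2 → 88/2 = 44 rpm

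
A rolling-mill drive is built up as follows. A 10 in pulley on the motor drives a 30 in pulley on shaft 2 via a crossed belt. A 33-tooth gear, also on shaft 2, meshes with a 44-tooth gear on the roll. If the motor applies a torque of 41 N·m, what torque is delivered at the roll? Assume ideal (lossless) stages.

164 N·m

After the belt (30/10): 41 × 3 = 123 N·m
After the gear mesh (44/33): 123 × 1.3333 = 164 N·m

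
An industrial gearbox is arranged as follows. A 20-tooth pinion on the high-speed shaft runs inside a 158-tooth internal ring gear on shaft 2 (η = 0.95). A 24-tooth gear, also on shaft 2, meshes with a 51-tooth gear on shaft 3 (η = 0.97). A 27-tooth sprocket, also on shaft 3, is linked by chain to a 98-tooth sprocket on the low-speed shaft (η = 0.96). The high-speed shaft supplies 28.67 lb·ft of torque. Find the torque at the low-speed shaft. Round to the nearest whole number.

Internal gear: ratio = 158/20 = 7.9; torque at shaft 2 = 28.67 × 7.9 × 0.95 = 215.17 lb·ft.
Gear mesh: ratio = 51/24 = 2.125; torque at shaft 3 = 215.17 × 2.125 × 0.97 = 443.52 lb·ft.
Chain: ratio = 98/27 = 3.6296; torque at the low-speed shaft = 443.52 × 3.6296 × 0.96 = 1545.4 lb·ft.

1545 lb·ft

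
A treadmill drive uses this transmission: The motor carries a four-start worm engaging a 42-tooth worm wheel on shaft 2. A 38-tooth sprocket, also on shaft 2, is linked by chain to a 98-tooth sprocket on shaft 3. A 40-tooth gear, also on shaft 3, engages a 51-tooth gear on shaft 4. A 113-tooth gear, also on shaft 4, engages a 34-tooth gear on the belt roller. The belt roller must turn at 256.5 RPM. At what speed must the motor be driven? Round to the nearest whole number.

Overall ratio R = 10.5 × 2.5789 × 1.275 × 0.30088 = 10.388.
Required input speed = output speed × R = 256.5 × 10.388 = 2664.6 RPM.

2665 RPM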